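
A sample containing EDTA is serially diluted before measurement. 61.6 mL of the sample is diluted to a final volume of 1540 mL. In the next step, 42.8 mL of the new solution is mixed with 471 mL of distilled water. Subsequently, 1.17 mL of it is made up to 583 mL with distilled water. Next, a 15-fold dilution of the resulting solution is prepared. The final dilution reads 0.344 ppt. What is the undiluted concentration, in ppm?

Overall dilution factor = 25 × 12.00 × 498.3 × 15 = 2.24 × 10⁶.
Original = 0.344 ppt × 2.24 × 10⁶ = 7.72 × 10⁵ ppt = 0.772 ppm.

0.772 ppm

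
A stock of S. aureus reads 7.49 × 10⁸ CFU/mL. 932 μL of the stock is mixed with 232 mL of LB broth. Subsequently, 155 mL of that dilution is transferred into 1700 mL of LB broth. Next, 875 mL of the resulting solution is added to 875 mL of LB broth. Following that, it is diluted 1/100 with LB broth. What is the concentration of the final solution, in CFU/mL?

1250 CFU/mL

Overall dilution factor = 249.9 × 11.97 × 2 × 100 = 5.98 × 10⁵.
7.49 × 10⁸ CFU/mL / 5.98 × 10⁵ = 1250 CFU/mL.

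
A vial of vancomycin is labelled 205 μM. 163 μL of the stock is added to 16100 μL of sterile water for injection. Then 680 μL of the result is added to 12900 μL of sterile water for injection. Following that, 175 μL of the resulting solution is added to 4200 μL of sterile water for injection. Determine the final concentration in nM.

Overall dilution factor = 99.77 × 19.97 × 25 = 4.98 × 10⁴.
205 μM / 4.98 × 10⁴ = 4.12 × 10⁻³ μM = 4.12 nM.

4.12 nM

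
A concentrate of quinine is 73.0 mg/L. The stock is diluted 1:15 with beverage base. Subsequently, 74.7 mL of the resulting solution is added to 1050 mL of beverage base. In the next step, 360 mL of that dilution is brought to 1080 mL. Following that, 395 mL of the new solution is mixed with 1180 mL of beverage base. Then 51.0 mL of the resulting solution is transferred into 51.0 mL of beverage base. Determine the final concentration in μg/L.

13.5 μg/L

Overall dilution factor = 15 × 15.06 × 3 × 3.987 × 2 = 5403.
73.0 mg/L / 5403 = 0.0135 mg/L = 13.5 μg/L.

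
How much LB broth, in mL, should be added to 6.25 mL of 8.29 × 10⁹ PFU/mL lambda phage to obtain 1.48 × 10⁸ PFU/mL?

344 mL

V₂ = C₁V₁/C₂ = 8.29 × 10⁹ × 6.25 / 1.48 × 10⁸ = 350 mL.
Diluent to add = V₂ − V₁ = 350 − 6.25 = 344 mL.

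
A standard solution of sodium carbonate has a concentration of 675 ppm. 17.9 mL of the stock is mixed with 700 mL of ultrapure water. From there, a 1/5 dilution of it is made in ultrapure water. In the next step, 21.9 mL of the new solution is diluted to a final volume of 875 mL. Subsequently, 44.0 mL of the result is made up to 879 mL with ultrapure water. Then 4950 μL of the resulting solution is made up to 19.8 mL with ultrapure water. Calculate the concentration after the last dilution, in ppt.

1050 ppt

Overall dilution factor = 40.11 × 5 × 39.95 × 19.98 × 4 = 6.40 × 10⁵.
675 ppm / 6.40 × 10⁵ = 1.05 × 10⁻³ ppm = 1050 ppt.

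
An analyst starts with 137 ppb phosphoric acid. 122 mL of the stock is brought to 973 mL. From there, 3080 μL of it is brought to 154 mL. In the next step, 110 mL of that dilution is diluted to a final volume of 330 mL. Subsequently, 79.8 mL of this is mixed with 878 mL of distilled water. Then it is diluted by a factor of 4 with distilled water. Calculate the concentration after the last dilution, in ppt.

Overall dilution factor = 7.975 × 50 × 3 × 12.00 × 4 = 5.74 × 10⁴.
137 ppb / 5.74 × 10⁴ = 2.39 × 10⁻³ ppb = 2.39 ppt.

2.39 ppt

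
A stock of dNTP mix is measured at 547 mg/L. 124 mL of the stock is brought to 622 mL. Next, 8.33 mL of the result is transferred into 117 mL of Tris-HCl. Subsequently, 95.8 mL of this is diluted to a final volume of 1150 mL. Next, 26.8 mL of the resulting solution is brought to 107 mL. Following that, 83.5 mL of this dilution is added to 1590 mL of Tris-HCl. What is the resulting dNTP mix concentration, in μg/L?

Overall dilution factor = 5.016 × 15.05 × 12.00 × 3.993 × 20.04 = 7.25 × 10⁴.
547 mg/L / 7.25 × 10⁴ = 7.55 × 10⁻³ mg/L = 7.55 μg/L.

7.55 μg/L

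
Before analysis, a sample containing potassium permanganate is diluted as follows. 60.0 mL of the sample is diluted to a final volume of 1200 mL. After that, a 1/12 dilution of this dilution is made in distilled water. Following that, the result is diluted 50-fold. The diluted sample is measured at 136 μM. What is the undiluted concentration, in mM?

1630 mM

Overall dilution factor = 20 × 12 × 50 = 1.20 × 10⁴.
Original = 136 μM × 1.20 × 10⁴ = 1.63 × 10⁶ μM = 1630 mM.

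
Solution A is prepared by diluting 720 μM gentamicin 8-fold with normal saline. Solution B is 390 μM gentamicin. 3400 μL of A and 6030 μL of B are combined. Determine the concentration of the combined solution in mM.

0.282 mM

C_A = 720 μM / 8 = 90.0 μM.
C_mix = (C_A·V_A + C_B·V_B)/(V_A + V_B) = (90.0×3400 + 390×6030) / 9430 = 282 μM = 0.282 mM.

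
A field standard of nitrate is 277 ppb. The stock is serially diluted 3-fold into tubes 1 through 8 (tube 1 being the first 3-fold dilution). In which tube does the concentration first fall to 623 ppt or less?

Tube n has concentration 277 ppb / 3ⁿ.
Need 3ⁿ ≥ 277 ppb / 623 ppt = 445, so n ≥ 5.55.
First such tube: n = 6.

tube 6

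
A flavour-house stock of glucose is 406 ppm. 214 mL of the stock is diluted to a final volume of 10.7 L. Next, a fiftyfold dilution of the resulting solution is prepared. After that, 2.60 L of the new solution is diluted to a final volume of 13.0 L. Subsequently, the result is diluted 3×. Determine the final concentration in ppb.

10.8 ppb

Overall dilution factor = 50 × 50 × 5 × 3 = 3.75 × 10⁴.
406 ppm / 3.75 × 10⁴ = 0.0108 ppm = 10.8 ppb.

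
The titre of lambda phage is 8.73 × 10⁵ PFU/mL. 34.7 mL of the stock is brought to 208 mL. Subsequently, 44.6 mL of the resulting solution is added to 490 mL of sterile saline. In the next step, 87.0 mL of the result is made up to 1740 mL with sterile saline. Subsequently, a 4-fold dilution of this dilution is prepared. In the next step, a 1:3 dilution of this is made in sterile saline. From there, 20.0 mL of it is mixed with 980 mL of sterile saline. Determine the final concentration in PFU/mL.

1.01 PFU/mL

Overall dilution factor = 5.994 × 11.99 × 20 × 4 × 3 × 50 = 8.62 × 10⁵.
8.73 × 10⁵ PFU/mL / 8.62 × 10⁵ = 1.01 PFU/mL.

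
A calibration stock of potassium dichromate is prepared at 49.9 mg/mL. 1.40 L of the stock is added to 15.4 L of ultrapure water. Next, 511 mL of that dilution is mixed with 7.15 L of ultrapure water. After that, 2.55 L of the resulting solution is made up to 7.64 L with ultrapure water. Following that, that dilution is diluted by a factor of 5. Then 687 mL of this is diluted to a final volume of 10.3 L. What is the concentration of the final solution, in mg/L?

1.23 mg/L

Overall dilution factor = 12 × 14.99 × 2.996 × 5 × 14.99 = 4.04 × 10⁴.
49.9 mg/mL / 4.04 × 10⁴ = 1.23 × 10⁻³ mg/mL = 1.23 mg/L.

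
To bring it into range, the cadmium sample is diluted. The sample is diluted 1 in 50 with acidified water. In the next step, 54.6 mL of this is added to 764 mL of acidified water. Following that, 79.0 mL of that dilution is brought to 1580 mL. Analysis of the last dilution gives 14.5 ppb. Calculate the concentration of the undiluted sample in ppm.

217 ppm

Overall dilution factor = 50 × 14.99 × 20 = 1.50 × 10⁴.
Original = 14.5 ppb × 1.50 × 10⁴ = 2.17 × 10⁵ ppb = 217 ppm.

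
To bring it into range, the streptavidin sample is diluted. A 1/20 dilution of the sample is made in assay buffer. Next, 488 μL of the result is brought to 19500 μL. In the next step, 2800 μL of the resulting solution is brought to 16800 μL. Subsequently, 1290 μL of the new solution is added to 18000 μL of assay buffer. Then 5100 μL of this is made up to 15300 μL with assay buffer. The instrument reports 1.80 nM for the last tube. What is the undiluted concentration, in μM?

Overall dilution factor = 20 × 39.96 × 6 × 14.95 × 3 = 2.15 × 10⁵.
Original = 1.80 nM × 2.15 × 10⁵ = 3.87 × 10⁵ nM = 387 μM.

387 μM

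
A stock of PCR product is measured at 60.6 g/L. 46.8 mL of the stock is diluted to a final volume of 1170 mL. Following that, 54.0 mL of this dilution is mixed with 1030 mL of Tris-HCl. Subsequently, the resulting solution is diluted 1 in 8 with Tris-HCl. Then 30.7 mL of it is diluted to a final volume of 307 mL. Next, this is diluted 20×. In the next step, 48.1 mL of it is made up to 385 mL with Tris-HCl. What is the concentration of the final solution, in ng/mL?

Overall dilution factor = 25 × 20.07 × 8 × 10 × 20 × 8.004 = 6.43 × 10⁶.
60.6 g/L / 6.43 × 10⁶ = 9.43 × 10⁻⁶ g/L = 9.43 ng/mL.

9.43 ng/mL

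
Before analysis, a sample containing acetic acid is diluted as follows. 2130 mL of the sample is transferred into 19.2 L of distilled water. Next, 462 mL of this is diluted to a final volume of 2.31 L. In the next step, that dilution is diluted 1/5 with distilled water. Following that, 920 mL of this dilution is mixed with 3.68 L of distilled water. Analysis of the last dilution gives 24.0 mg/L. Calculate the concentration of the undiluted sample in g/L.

30.0 g/L

Overall dilution factor = 10.01 × 5 × 5 × 5 = 1252.
Original = 24.0 mg/L × 1252 = 3.00 × 10⁴ mg/L = 30.0 g/L.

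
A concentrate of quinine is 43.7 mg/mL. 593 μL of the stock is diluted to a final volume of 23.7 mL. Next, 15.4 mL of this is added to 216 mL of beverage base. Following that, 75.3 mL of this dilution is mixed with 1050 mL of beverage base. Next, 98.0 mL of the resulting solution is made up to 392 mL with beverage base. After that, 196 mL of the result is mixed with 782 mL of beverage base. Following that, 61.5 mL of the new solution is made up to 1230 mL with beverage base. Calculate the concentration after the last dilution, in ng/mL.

Overall dilution factor = 39.97 × 15.03 × 14.94 × 4 × 4.990 × 20 = 3.58 × 10⁶.
43.7 mg/mL / 3.58 × 10⁶ = 1.22 × 10⁻⁵ mg/mL = 12.2 ng/mL.

12.2 ng/mL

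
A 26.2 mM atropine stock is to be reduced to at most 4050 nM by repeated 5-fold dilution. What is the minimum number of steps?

6

Need 5ⁿ ≥ 6469, so n ≥ log(6469)/log(5) = 5.45.
Minimum whole steps: n = 6.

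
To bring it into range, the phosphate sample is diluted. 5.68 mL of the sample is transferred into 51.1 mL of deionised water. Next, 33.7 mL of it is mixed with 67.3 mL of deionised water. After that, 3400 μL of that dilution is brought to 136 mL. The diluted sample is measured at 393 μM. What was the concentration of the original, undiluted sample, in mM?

471 mM

Overall dilution factor = 9.996 × 2.997 × 40 = 1198.
Original = 393 μM × 1198 = 4.71 × 10⁵ μM = 471 mM.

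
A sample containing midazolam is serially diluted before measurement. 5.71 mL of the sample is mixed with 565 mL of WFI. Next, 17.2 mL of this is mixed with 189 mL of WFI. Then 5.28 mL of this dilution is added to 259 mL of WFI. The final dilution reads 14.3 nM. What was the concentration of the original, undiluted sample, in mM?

Overall dilution factor = 99.95 × 11.99 × 50.05 = 6.00 × 10⁴.
Original = 14.3 nM × 6.00 × 10⁴ = 8.58 × 10⁵ nM = 0.858 mM.

0.858 mM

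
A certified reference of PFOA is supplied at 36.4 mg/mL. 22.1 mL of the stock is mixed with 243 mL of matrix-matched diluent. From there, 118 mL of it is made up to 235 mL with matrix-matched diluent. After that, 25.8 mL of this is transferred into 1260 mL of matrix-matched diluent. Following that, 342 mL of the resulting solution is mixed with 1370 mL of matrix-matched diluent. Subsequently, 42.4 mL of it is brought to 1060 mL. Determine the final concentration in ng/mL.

Overall dilution factor = 12.00 × 1.992 × 49.84 × 5.006 × 25 = 1.49 × 10⁵.
36.4 mg/mL / 1.49 × 10⁵ = 2.44 × 10⁻⁴ mg/mL = 244 ng/mL.

244 ng/mL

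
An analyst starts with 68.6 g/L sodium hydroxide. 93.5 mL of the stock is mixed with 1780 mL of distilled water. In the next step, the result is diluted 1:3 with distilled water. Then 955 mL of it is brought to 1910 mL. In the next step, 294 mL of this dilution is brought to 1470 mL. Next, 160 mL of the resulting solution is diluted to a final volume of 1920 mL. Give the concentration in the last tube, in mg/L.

Overall dilution factor = 20.04 × 3 × 2 × 5 × 12 = 7213.
68.6 g/L / 7213 = 9.51 × 10⁻³ g/L = 9.51 mg/L.

9.51 mg/L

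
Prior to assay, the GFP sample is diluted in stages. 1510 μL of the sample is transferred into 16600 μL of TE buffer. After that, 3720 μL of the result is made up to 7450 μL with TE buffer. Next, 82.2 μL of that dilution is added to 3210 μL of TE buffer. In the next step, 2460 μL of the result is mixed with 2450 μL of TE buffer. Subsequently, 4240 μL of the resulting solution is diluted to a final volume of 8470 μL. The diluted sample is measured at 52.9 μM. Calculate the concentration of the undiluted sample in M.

Overall dilution factor = 11.99 × 2.003 × 40.05 × 1.996 × 1.998 = 3836.
Original = 52.9 μM × 3836 = 2.03 × 10⁵ μM = 0.203 M.

0.203 M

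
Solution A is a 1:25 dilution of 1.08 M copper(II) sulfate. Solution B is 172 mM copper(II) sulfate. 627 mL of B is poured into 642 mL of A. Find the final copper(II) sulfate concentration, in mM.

C_A = 1.08 M / 25 = 0.0432 M.
C_B = 172 mM = 0.172 M.
C_mix = (C_A·V_A + C_B·V_B)/(V_A + V_B) = (0.0432×642 + 0.172×627) / 1269 = 0.107 M = 107 mM.

107 mM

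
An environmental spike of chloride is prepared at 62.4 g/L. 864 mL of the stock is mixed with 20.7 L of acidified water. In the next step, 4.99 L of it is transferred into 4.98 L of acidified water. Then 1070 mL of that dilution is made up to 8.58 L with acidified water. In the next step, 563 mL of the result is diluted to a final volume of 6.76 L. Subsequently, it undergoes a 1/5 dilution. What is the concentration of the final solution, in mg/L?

2.60 mg/L

Overall dilution factor = 24.96 × 1.998 × 8.019 × 12.01 × 5 = 2.40 × 10⁴.
62.4 g/L / 2.40 × 10⁴ = 2.60 × 10⁻³ g/L = 2.60 mg/L.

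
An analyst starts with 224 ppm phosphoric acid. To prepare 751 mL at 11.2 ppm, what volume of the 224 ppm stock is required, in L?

V₁ = C₂V₂/C₁ = 11.2 × 751 / 224 = 37.5 mL = 0.0376 L.

0.0376 L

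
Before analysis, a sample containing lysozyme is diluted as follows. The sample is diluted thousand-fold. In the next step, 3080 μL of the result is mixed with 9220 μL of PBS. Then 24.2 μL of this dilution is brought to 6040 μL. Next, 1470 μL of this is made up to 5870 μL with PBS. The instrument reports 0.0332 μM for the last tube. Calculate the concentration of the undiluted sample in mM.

132 mM

Overall dilution factor = 1000 × 3.994 × 249.6 × 3.993 = 3.98 × 10⁶.
Original = 0.0332 μM × 3.98 × 10⁶ = 1.32 × 10⁵ μM = 132 mM.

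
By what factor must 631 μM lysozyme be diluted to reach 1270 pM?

Factor = C₀/C_target = 631 μM / 1270 pM = 4.97 × 10⁵.

4.97 × 10⁵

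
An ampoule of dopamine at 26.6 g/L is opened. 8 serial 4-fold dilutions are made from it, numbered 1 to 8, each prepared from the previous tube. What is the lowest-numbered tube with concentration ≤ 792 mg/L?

tube 3

Tube n has concentration 26.6 g/L / 4ⁿ.
Need 4ⁿ ≥ 26.6 g/L / 792 mg/L = 33.6, so n ≥ 2.53.
First such tube: n = 3.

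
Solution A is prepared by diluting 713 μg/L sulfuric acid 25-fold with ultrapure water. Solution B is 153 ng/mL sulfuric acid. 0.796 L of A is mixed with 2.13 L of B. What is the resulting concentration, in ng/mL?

C_A = 713 μg/L / 25 = 28.5 μg/L.
C_B = 153 ng/mL = 153 μg/L.
C_mix = (C_A·V_A + C_B·V_B)/(V_A + V_B) = (28.5×0.796 + 153×2.13) / 2.926 = 119 μg/L = 119 ng/mL.

119 ng/mL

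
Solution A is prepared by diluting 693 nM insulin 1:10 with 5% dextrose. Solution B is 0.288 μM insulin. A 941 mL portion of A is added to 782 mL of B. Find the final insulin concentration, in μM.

C_A = 693 nM / 10 = 69.3 nM.
C_B = 0.288 μM = 288 nM.
C_mix = (C_A·V_A + C_B·V_B)/(V_A + V_B) = (69.3×941 + 288×782) / 1723 = 169 nM = 0.169 μM.

0.169 μM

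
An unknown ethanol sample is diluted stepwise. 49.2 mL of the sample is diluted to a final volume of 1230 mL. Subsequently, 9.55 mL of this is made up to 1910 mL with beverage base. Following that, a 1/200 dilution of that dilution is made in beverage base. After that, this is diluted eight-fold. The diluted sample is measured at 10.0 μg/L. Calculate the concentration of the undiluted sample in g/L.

80.0 g/L

Overall dilution factor = 25 × 200 × 200 × 8 = 8.00 × 10⁶.
Original = 10.0 μg/L × 8.00 × 10⁶ = 8.00 × 10⁷ μg/L = 80.0 g/L.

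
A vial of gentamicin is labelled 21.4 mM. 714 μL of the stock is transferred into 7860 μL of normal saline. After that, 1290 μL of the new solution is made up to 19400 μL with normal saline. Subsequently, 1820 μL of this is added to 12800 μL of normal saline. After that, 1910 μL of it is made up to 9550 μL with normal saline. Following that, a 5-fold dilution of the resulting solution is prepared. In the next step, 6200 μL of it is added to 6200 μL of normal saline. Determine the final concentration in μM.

0.295 μM

Overall dilution factor = 12.01 × 15.04 × 8.033 × 5 × 5 × 2 = 7.25 × 10⁴.
21.4 mM / 7.25 × 10⁴ = 2.95 × 10⁻⁴ mM = 0.295 μM.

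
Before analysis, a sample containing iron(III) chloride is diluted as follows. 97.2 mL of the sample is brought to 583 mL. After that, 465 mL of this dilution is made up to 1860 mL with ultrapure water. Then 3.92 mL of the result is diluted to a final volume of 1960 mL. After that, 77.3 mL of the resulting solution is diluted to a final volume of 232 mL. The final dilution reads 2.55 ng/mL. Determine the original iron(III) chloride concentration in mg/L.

91.8 mg/L

Overall dilution factor = 5.998 × 4 × 500 × 3.001 = 3.60 × 10⁴.
Original = 2.55 ng/mL × 3.60 × 10⁴ = 9.18 × 10⁴ ng/mL = 91.8 mg/L.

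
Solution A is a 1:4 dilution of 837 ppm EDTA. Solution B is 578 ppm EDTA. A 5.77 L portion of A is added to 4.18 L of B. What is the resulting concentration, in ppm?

C_A = 837 ppm / 4 = 209 ppm.
C_mix = (C_A·V_A + C_B·V_B)/(V_A + V_B) = (209×5.77 + 578×4.18) / 9.950 = 364 ppm.

364 ppm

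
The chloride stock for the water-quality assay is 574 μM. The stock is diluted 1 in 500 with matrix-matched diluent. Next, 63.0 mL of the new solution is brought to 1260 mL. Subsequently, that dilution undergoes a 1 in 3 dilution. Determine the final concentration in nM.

Overall dilution factor = 500 × 20 × 3 = 3.00 × 10⁴.
574 μM / 3.00 × 10⁴ = 0.0191 μM = 19.1 nM.

19.1 nM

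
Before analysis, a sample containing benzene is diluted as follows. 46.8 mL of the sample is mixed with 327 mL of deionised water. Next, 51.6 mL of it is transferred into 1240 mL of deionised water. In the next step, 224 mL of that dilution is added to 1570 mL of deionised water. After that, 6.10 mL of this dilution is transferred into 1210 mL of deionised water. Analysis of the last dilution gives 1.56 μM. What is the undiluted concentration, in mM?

498 mM

Overall dilution factor = 7.987 × 25.03 × 8.009 × 199.4 = 3.19 × 10⁵.
Original = 1.56 μM × 3.19 × 10⁵ = 4.98 × 10⁵ μM = 498 mM.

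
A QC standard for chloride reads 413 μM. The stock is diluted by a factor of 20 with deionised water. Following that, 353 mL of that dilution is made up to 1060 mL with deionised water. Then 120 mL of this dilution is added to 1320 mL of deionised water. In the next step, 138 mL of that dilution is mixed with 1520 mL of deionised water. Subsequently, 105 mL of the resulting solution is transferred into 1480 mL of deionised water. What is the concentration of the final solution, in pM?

3160 pM

Overall dilution factor = 20 × 3.003 × 12 × 12.01 × 15.10 = 1.31 × 10⁵.
413 μM / 1.31 × 10⁵ = 3.16 × 10⁻³ μM = 3160 pM.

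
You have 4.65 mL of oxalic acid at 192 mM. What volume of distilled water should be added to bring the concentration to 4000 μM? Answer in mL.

219 mL

4000 μM = 4.00 mM.
V₂ = C₁V₁/C₂ = 192 × 4.65 / 4.00 = 223 mL.
Diluent to add = V₂ − V₁ = 223 − 4.65 = 219 mL.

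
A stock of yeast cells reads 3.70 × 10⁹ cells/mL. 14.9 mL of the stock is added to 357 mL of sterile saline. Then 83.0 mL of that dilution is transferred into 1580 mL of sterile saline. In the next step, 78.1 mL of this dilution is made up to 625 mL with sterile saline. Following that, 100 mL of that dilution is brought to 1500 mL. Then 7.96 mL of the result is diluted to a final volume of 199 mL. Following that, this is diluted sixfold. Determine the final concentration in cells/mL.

Overall dilution factor = 24.96 × 20.04 × 8.003 × 15 × 25 × 6 = 9.00 × 10⁶.
3.70 × 10⁹ cells/mL / 9.00 × 10⁶ = 411 cells/mL.

411 cells/mL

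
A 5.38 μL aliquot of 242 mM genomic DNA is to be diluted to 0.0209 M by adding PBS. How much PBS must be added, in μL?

0.0209 M = 20.9 mM.
V₂ = C₁V₁/C₂ = 242 × 5.38 / 20.9 = 62.3 μL.
Diluent to add = V₂ − V₁ = 62.3 − 5.38 = 56.9 μL.

56.9 μL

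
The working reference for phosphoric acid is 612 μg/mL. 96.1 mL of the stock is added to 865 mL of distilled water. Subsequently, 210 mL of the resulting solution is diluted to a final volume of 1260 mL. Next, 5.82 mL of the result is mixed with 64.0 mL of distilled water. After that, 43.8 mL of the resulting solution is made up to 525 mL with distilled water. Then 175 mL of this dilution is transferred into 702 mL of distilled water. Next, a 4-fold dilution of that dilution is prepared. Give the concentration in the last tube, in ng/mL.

Overall dilution factor = 10.00 × 6 × 12.00 × 11.99 × 5.011 × 4 = 1.73 × 10⁵.
612 μg/mL / 1.73 × 10⁵ = 3.54 × 10⁻³ μg/mL = 3.54 ng/mL.

3.54 ng/mL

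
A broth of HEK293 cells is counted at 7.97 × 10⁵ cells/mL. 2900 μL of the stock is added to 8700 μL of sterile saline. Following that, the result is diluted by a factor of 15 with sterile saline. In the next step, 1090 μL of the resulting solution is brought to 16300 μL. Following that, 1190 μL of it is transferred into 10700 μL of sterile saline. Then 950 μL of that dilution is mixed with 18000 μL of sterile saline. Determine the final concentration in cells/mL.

4.46 cells/mL

Overall dilution factor = 4 × 15 × 14.95 × 9.992 × 19.95 = 1.79 × 10⁵.
7.97 × 10⁵ cells/mL / 1.79 × 10⁵ = 4.46 cells/mL.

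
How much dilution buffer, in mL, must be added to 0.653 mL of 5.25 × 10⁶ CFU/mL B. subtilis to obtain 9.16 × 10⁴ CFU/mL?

V₂ = C₁V₁/C₂ = 5.25 × 10⁶ × 0.653 / 9.16 × 10⁴ = 37.4 mL.
Diluent to add = V₂ − V₁ = 37.4 − 0.653 = 36.8 mL.

36.8 mL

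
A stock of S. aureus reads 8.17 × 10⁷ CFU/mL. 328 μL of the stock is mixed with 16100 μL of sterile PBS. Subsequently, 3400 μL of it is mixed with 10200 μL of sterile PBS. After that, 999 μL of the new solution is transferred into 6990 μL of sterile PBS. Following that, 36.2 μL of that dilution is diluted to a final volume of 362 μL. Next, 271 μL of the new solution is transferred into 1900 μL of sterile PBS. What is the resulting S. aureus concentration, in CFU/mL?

637 CFU/mL

Overall dilution factor = 50.09 × 4 × 7.997 × 10 × 8.011 = 1.28 × 10⁵.
8.17 × 10⁷ CFU/mL / 1.28 × 10⁵ = 637 CFU/mL.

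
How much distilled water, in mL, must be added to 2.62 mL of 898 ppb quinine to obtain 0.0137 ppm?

169 mL

0.0137 ppm = 13.7 ppb.
V₂ = C₁V₁/C₂ = 898 × 2.62 / 13.7 = 172 mL.
Diluent to add = V₂ − V₁ = 172 − 2.62 = 169 mL.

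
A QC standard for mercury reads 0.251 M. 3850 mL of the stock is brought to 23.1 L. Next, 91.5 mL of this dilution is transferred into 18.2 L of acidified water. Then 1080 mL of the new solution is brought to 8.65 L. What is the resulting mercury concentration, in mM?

Overall dilution factor = 6 × 199.9 × 8.009 = 9607.
0.251 M / 9607 = 2.61 × 10⁻⁵ M = 0.0261 mM.

0.0261 mM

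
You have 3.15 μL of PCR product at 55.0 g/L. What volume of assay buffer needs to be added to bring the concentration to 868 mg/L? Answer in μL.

196 μL

868 mg/L = 0.868 g/L.
V₂ = C₁V₁/C₂ = 55.0 × 3.15 / 0.868 = 200 μL.
Diluent to add = V₂ − V₁ = 200 − 3.15 = 196 μL.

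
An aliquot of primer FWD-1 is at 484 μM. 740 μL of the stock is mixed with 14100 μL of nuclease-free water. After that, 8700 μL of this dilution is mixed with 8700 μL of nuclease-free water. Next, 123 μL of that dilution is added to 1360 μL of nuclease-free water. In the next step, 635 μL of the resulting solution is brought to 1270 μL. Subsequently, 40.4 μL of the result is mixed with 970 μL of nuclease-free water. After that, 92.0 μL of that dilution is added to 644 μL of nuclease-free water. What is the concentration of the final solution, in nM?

2.50 nM

Overall dilution factor = 20.05 × 2 × 12.06 × 2 × 25.01 × 8 = 1.94 × 10⁵.
484 μM / 1.94 × 10⁵ = 2.50 × 10⁻³ μM = 2.50 nM.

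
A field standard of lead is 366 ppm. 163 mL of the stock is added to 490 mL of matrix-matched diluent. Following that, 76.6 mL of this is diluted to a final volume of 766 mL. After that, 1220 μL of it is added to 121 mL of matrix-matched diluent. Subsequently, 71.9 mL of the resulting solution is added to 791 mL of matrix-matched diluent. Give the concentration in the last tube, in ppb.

Overall dilution factor = 4.006 × 10 × 100.2 × 12.00 = 4.82 × 10⁴.
366 ppm / 4.82 × 10⁴ = 7.60 × 10⁻³ ppm = 7.60 ppb.

7.60 ppb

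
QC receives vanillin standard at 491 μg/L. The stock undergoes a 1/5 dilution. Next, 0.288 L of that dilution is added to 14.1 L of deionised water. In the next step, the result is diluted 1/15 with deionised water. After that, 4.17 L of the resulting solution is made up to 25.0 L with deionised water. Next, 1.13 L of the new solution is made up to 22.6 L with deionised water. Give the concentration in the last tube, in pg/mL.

1.09 pg/mL

Overall dilution factor = 5 × 49.96 × 15 × 5.995 × 20 = 4.49 × 10⁵.
491 μg/L / 4.49 × 10⁵ = 1.09 × 10⁻³ μg/L = 1.09 pg/mL.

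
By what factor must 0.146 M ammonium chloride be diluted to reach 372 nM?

3.92 × 10⁵

Factor = C₀/C_target = 0.146 M / 372 nM = 3.92 × 10⁵.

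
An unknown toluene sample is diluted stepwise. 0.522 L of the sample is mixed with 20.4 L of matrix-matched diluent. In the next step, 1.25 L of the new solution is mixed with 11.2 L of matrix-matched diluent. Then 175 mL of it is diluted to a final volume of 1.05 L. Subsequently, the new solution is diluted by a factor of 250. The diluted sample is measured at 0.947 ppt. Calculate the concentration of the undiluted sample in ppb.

567 ppb

Overall dilution factor = 40.08 × 9.960 × 6 × 250 = 5.99 × 10⁵.
Original = 0.947 ppt × 5.99 × 10⁵ = 5.67 × 10⁵ ppt = 567 ppb.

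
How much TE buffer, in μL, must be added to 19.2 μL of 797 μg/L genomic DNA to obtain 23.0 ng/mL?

23.0 ng/mL = 23.0 μg/L.
V₂ = C₁V₁/C₂ = 797 × 19.2 / 23.0 = 665 μL.
Diluent to add = V₂ − V₁ = 665 − 19.2 = 646 μL.

646 μL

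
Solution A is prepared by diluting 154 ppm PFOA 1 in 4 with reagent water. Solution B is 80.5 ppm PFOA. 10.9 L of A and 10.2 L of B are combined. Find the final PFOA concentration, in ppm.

58.8 ppm

C_A = 154 ppm / 4 = 38.5 ppm.
C_mix = (C_A·V_A + C_B·V_B)/(V_A + V_B) = (38.5×10.9 + 80.5×10.2) / 21.10 = 58.8 ppm.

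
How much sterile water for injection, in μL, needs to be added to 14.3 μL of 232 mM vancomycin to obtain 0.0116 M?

272 μL

0.0116 M = 11.6 mM.
V₂ = C₁V₁/C₂ = 232 × 14.3 / 11.6 = 286 μL.
Diluent to add = V₂ − V₁ = 286 − 14.3 = 272 μL.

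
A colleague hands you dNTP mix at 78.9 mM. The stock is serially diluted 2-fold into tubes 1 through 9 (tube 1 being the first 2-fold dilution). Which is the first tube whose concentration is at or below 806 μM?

tube 7

Tube n has concentration 78.9 mM / 2ⁿ.
Need 2ⁿ ≥ 78.9 mM / 806 μM = 97.9, so n ≥ 6.61.
First such tube: n = 7.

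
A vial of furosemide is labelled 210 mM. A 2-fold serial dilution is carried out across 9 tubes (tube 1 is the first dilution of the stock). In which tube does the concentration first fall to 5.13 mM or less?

Tube n has concentration 210 mM / 2ⁿ.
Need 2ⁿ ≥ 210 mM / 5.13 mM = 40.9, so n ≥ 5.36.
First such tube: n = 6.

tube 6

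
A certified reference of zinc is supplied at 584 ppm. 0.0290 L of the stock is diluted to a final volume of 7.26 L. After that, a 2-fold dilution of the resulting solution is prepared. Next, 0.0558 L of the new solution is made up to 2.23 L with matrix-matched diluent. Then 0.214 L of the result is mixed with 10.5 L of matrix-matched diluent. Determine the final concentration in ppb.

Overall dilution factor = 250.3 × 2 × 39.96 × 50.07 = 1.00 × 10⁶.
584 ppm / 1.00 × 10⁶ = 5.83 × 10⁻⁴ ppm = 0.583 ppb.

0.583 ppb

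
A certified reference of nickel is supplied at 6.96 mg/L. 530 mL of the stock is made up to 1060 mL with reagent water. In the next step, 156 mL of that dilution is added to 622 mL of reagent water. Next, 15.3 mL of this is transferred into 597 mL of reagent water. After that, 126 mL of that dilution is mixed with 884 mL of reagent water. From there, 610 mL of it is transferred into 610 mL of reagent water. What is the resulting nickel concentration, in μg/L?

Overall dilution factor = 2 × 4.987 × 40.02 × 8.016 × 2 = 6399.
6.96 mg/L / 6399 = 1.09 × 10⁻³ mg/L = 1.09 μg/L.

1.09 μg/L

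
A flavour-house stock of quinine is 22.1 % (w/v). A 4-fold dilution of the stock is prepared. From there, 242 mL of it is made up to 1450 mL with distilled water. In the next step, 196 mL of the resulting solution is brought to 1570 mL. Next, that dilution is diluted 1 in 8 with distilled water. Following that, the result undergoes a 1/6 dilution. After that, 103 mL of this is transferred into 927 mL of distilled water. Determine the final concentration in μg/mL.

2.40 μg/mL

Overall dilution factor = 4 × 5.992 × 8.010 × 8 × 6 × 10 = 9.22 × 10⁴.
22.1 % (w/v) / 9.22 × 10⁴ = 2.40 × 10⁻⁴ % (w/v) = 2.40 μg/mL.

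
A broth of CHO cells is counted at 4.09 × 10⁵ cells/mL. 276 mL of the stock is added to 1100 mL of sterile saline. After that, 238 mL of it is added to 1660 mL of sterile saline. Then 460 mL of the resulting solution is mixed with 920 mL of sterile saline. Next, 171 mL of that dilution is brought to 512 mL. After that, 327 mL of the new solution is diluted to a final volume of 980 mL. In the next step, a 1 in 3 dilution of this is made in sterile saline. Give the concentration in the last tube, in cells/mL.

Overall dilution factor = 4.986 × 7.975 × 3 × 2.994 × 2.997 × 3 = 3211.
4.09 × 10⁵ cells/mL / 3211 = 127 cells/mL.

127 cells/mL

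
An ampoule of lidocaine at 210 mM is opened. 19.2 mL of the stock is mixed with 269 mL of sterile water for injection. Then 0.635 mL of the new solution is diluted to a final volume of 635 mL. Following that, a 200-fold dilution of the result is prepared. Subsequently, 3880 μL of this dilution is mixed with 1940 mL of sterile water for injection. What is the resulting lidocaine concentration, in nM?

0.140 nM

Overall dilution factor = 15.01 × 1000 × 200 × 501 = 1.50 × 10⁹.
210 mM / 1.50 × 10⁹ = 1.40 × 10⁻⁷ mM = 0.140 nM.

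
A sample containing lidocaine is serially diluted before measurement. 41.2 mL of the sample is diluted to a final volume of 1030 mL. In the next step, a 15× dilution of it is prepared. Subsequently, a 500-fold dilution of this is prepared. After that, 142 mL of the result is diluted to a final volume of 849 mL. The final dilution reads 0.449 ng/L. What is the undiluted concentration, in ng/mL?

Overall dilution factor = 25 × 15 × 500 × 5.979 = 1.12 × 10⁶.
Original = 0.449 ng/L × 1.12 × 10⁶ = 5.03 × 10⁵ ng/L = 503 ng/mL.

503 ng/mL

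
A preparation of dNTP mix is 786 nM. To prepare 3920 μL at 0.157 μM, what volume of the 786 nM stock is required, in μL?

0.157 μM = 157 nM.
V₁ = C₂V₂/C₁ = 157 × 3920 / 786 = 783 μL.

783 μL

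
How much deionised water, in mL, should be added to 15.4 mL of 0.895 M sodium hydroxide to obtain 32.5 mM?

32.5 mM = 0.0325 M.
V₂ = C₁V₁/C₂ = 0.895 × 15.4 / 0.0325 = 424 mL.
Diluent to add = V₂ − V₁ = 424 − 15.4 = 409 mL.

409 mL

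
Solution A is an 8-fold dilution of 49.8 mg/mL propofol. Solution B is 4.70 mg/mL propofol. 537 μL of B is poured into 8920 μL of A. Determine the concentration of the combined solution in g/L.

C_A = 49.8 mg/mL / 8 = 6.22 mg/mL.
C_mix = (C_A·V_A + C_B·V_B)/(V_A + V_B) = (6.22×8920 + 4.70×537) / 9457 = 6.14 mg/mL = 6.14 g/L.

6.14 g/L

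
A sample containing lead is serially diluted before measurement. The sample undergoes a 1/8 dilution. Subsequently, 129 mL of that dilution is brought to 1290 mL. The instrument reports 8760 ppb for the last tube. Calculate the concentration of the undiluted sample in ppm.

Overall dilution factor = 8 × 10 = 80.0.
Original = 8760 ppb × 80.0 = 7.01 × 10⁵ ppb = 701 ppm.

701 ppm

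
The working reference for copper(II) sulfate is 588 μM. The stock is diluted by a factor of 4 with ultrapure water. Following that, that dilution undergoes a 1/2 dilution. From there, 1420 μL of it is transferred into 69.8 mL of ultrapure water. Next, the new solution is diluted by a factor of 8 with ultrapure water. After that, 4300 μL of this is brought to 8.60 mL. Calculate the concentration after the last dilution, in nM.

Overall dilution factor = 4 × 2 × 50.15 × 8 × 2 = 6420.
588 μM / 6420 = 0.0916 μM = 91.6 nM.

91.6 nM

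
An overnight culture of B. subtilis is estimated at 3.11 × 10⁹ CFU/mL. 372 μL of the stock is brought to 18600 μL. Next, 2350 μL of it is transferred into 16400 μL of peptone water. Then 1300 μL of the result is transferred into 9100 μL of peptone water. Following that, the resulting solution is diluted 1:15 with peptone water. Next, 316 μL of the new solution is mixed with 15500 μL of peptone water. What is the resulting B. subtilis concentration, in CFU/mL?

Overall dilution factor = 50 × 7.979 × 8 × 15 × 50.05 = 2.40 × 10⁶.
3.11 × 10⁹ CFU/mL / 2.40 × 10⁶ = 1300 CFU/mL.

1300 CFU/mL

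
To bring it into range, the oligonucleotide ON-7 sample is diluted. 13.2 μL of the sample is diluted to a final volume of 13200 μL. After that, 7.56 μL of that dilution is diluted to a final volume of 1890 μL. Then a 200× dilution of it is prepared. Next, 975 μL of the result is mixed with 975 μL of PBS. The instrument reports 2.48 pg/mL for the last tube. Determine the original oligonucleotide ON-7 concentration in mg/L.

248 mg/L

Overall dilution factor = 1000 × 250 × 200 × 2 = 1.00 × 10⁸.
Original = 2.48 pg/mL × 1.00 × 10⁸ = 2.48 × 10⁸ pg/mL = 248 mg/L.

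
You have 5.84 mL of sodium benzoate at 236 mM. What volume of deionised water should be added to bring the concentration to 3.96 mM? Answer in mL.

342 mL

V₂ = C₁V₁/C₂ = 236 × 5.84 / 3.96 = 348 mL.
Diluent to add = V₂ − V₁ = 348 − 5.84 = 342 mL.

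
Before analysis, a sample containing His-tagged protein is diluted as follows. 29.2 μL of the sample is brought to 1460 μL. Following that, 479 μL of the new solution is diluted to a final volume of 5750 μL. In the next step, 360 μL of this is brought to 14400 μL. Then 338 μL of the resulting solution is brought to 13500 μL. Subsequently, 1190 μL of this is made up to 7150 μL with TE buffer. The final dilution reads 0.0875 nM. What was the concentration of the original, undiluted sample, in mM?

Overall dilution factor = 50 × 12.00 × 40 × 39.94 × 6.008 = 5.76 × 10⁶.
Original = 0.0875 nM × 5.76 × 10⁶ = 5.04 × 10⁵ nM = 0.504 mM.

0.504 mM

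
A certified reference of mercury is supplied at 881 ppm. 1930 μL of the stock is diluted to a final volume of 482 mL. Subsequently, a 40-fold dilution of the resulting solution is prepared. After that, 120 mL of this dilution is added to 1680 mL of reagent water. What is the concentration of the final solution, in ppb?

Overall dilution factor = 249.7 × 40 × 15 = 1.50 × 10⁵.
881 ppm / 1.50 × 10⁵ = 5.88 × 10⁻³ ppm = 5.88 ppb.

5.88 ppb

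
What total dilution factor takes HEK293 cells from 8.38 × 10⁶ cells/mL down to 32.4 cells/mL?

Factor = C₀/C_target = 8.38 × 10⁶ cells/mL / 32.4 cells/mL = 2.59 × 10⁵.

2.59 × 10⁵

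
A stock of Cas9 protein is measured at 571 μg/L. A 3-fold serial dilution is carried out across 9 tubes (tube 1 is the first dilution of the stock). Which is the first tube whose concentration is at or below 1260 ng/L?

Tube n has concentration 571 μg/L / 3ⁿ.
Need 3ⁿ ≥ 571 μg/L / 1260 ng/L = 453, so n ≥ 5.57.
First such tube: n = 6.

tube 6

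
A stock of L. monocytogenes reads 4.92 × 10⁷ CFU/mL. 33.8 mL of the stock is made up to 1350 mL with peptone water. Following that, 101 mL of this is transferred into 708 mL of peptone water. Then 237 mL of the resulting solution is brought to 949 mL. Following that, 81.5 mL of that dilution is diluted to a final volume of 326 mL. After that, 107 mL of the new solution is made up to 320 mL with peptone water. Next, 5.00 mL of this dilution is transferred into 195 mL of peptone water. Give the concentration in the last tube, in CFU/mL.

Overall dilution factor = 39.94 × 8.010 × 4.004 × 4 × 2.991 × 40 = 6.13 × 10⁵.
4.92 × 10⁷ CFU/mL / 6.13 × 10⁵ = 80.3 CFU/mL.

80.3 CFU/mL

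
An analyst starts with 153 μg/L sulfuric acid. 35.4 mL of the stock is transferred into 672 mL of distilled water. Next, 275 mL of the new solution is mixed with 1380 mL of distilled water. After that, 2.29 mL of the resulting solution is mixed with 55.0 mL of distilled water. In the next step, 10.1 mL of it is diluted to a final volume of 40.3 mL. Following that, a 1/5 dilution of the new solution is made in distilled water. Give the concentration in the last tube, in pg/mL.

Overall dilution factor = 19.98 × 6.018 × 25.02 × 3.990 × 5 = 6.00 × 10⁴.
153 μg/L / 6.00 × 10⁴ = 2.55 × 10⁻³ μg/L = 2.55 pg/mL.

2.55 pg/mL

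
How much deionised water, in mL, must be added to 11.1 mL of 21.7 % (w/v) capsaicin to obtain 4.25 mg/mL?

556 mL

4.25 mg/mL = 0.425 % (w/v).
V₂ = C₁V₁/C₂ = 21.7 × 11.1 / 0.425 = 567 mL.
Diluent to add = V₂ − V₁ = 567 − 11.1 = 556 mL.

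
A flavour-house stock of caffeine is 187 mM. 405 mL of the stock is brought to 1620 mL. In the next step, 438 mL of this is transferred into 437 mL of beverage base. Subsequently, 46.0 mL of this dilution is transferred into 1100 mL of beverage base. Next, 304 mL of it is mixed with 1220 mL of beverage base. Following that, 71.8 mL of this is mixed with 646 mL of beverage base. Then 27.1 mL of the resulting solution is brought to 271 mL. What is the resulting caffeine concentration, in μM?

Overall dilution factor = 4 × 1.998 × 24.91 × 5.013 × 9.997 × 10 = 9.98 × 10⁴.
187 mM / 9.98 × 10⁴ = 1.87 × 10⁻³ mM = 1.87 μM.

1.87 μM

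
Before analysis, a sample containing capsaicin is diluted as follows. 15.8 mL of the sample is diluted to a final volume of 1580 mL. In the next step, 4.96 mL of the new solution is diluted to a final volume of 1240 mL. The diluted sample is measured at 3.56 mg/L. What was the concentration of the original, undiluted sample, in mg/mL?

89.0 mg/mL

Overall dilution factor = 100 × 250 = 2.50 × 10⁴.
Original = 3.56 mg/L × 2.50 × 10⁴ = 8.90 × 10⁴ mg/L = 89.0 mg/mL.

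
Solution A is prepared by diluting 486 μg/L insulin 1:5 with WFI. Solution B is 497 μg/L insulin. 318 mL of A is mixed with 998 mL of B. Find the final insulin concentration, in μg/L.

400 μg/L

C_A = 486 μg/L / 5 = 97.2 μg/L.
C_mix = (C_A·V_A + C_B·V_B)/(V_A + V_B) = (97.2×318 + 497×998) / 1316 = 400 μg/L.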